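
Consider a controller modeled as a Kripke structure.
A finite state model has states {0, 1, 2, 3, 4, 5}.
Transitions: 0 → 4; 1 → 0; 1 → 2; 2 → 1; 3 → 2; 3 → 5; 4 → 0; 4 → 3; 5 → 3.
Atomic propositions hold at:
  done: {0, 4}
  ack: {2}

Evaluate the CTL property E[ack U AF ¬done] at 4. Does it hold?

No

Sat(¬done) = {1, 2, 3, 5}
AF ¬done: least fixpoint, start Z0 = {1, 2, 3, 5}, add states with every successor in Z. Already a fixed point.
Sat(AF ¬done) = {1, 2, 3, 5}
E[ack U AF ¬done]: least fixpoint, start Z0 = Sat(AF ¬done) = {1, 2, 3, 5}, add states in Sat(ack) with some successor in Z. Already a fixed point.
Sat(E[ack U AF ¬done]) = {1, 2, 3, 5}
4 ∉ Sat(E[ack U AF ¬done]) = {1, 2, 3, 5}, so the formula does not hold at 4.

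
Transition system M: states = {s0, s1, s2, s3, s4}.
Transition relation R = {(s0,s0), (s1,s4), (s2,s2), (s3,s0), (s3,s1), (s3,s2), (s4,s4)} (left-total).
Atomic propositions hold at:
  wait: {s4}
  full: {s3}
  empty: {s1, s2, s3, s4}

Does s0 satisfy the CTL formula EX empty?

Sat(EX empty) = {s : some successor in {s1, s2, s3, s4}} = {s1, s2, s3, s4}
s0 ∉ Sat(EX empty) = {s1, s2, s3, s4}, so the formula does not hold at s0.

No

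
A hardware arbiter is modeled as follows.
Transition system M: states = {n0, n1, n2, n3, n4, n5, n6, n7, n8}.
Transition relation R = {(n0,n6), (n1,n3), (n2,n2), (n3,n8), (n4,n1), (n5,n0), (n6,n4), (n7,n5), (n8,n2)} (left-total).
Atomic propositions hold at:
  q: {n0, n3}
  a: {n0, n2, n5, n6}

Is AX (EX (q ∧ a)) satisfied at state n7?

Yes

Sat(q ∧ a) = {n0}
Sat(EX (q ∧ a)) = {s : some successor in {n0}} = {n5}
Sat(AX (EX (q ∧ a))) = {s : every successor in {n5}} = {n7}
n7 ∈ Sat(AX (EX (q ∧ a))) = {n7}, so the formula holds at n7.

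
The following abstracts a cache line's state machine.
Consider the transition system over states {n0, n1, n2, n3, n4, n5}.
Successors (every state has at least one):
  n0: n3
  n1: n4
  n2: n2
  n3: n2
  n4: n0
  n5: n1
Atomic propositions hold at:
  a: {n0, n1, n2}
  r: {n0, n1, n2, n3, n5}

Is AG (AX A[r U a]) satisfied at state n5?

A[r U a]: least fixpoint, start Z0 = Sat(a) = {n0, n1, n2}, add states in Sat(r) with every successor in Z. Z1 = {n0, n1, n2, n3, n5}; fixed.
Sat(A[r U a]) = {n0, n1, n2, n3, n5}
Sat(AX A[r U a]) = {s : every successor in {n0, n1, n2, n3, n5}} = {n0, n2, n3, n4, n5}
AG (AX A[r U a]): greatest fixpoint, start Z0 = {n0, n2, n3, n4, n5}, keep only states in Sat with every successor in Z. Z1 = {n0, n2, n3, n4}; fixed.
Sat(AG (AX A[r U a])) = {n0, n2, n3, n4}
n5 ∉ Sat(AG (AX A[r U a])) = {n0, n2, n3, n4}, so the formula does not hold at n5.

No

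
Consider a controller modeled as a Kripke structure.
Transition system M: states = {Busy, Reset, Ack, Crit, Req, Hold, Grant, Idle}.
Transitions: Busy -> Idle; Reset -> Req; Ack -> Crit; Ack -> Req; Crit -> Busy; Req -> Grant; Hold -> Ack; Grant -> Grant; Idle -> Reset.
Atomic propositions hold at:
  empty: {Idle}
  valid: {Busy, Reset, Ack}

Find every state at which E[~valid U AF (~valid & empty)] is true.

Sat(~valid) = {Crit, Req, Hold, Grant, Idle}
Sat(~valid & empty) = {Idle}
AF (~valid & empty): least fixpoint, start Z0 = {Idle}, add states with every successor in Z. Z1 = {Busy, Idle}; Z2 = {Busy, Crit, Idle}; fixed.
Sat(AF (~valid & empty)) = {Busy, Crit, Idle}
E[~valid U AF (~valid & empty)]: least fixpoint, start Z0 = Sat(AF (~valid & empty)) = {Busy, Crit, Idle}, add states in Sat(~valid) with some successor in Z. Already a fixed point.
Sat(E[~valid U AF (~valid & empty)]) = {Busy, Crit, Idle}

{Busy, Crit, Idle}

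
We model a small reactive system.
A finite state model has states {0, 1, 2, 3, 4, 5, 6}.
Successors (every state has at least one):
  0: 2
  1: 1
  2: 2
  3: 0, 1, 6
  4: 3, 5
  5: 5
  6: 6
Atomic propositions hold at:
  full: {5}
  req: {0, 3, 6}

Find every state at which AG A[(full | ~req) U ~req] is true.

Sat(~req) = {1, 2, 4, 5}
Sat(full | ~req) = {1, 2, 4, 5}
A[(full | ~req) U ~req]: least fixpoint, start Z0 = Sat(~req) = {1, 2, 4, 5}, add states in Sat(full | ~req) with every successor in Z. Already a fixed point.
Sat(A[(full | ~req) U ~req]) = {1, 2, 4, 5}
AG A[(full | ~req) U ~req]: greatest fixpoint, start Z0 = {1, 2, 4, 5}, keep only states in Sat with every successor in Z. Z1 = {1, 2, 5}; fixed.
Sat(AG A[(full | ~req) U ~req]) = {1, 2, 5}

{1, 2, 5}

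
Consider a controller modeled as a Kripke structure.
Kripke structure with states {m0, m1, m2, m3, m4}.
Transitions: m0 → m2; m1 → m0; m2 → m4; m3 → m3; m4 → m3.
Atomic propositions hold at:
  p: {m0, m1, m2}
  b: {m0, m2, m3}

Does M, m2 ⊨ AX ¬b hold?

Sat(¬b) = {m1, m4}
Sat(AX ¬b) = {s : every successor in {m1, m4}} = {m2}
m2 ∈ Sat(AX ¬b) = {m2}, so the formula holds at m2.

Yes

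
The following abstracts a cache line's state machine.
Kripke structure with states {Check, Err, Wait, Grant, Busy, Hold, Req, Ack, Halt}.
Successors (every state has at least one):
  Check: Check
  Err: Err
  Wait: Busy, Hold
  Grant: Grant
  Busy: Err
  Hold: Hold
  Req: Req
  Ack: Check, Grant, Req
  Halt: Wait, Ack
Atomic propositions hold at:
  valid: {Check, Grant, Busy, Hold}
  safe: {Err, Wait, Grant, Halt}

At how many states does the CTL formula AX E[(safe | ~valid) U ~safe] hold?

Sat(~valid) = {Err, Wait, Req, Ack, Halt}
Sat(safe | ~valid) = {Err, Wait, Grant, Req, Ack, Halt}
Sat(~safe) = {Check, Busy, Hold, Req, Ack}
E[(safe | ~valid) U ~safe]: least fixpoint, start Z0 = Sat(~safe) = {Check, Busy, Hold, Req, Ack}, add states in Sat(safe | ~valid) with some successor in Z. Z1 = {Check, Wait, Busy, Hold, Req, Ack, Halt}; fixed.
Sat(E[(safe | ~valid) U ~safe]) = {Check, Wait, Busy, Hold, Req, Ack, Halt}
Sat(AX E[(safe | ~valid) U ~safe]) = {s : every successor in {Check, Wait, Busy, Hold, Req, Ack, Halt}} = {Check, Wait, Hold, Req, Halt}
|Sat(AX E[(safe | ~valid) U ~safe])| = |{Check, Wait, Hold, Req, Halt}| = 5.

5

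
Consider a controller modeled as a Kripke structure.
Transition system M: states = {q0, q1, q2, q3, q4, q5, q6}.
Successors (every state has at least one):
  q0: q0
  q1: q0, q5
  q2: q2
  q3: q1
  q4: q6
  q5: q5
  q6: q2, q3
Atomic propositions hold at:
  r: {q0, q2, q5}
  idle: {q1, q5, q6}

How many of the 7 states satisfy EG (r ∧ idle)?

1

Sat(r ∧ idle) = {q5}
EG (r ∧ idle): greatest fixpoint, start Z0 = {q5}, keep only states in Sat with some successor in Z. Already a fixed point.
Sat(EG (r ∧ idle)) = {q5}
|Sat(EG (r ∧ idle))| = |{q5}| = 1.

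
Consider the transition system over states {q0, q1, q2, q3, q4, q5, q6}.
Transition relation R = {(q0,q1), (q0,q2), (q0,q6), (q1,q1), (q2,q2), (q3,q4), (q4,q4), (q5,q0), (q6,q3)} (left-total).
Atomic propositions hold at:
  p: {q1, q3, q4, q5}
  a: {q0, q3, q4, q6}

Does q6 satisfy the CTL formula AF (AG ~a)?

Sat(~a) = {q1, q2, q5}
AG ~a: greatest fixpoint, start Z0 = {q1, q2, q5}, keep only states in Sat with every successor in Z. Z1 = {q1, q2}; fixed.
Sat(AG ~a) = {q1, q2}
AF (AG ~a): least fixpoint, start Z0 = {q1, q2}, add states with every successor in Z. Already a fixed point.
Sat(AF (AG ~a)) = {q1, q2}
q6 ∉ Sat(AF (AG ~a)) = {q1, q2}, so the formula does not hold at q6.

No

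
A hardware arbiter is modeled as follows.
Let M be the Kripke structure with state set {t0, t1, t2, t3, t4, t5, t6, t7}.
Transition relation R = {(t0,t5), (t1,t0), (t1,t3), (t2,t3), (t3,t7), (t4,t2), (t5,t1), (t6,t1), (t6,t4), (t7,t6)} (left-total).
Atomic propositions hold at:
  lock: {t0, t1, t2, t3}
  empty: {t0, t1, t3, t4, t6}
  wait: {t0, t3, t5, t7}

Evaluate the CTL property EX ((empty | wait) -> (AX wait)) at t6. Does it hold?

Yes

Sat(empty | wait) = {t0, t1, t3, t4, t5, t6, t7}
Sat(AX wait) = {s : every successor in {t0, t3, t5, t7}} = {t0, t1, t2, t3}
Sat((empty | wait) -> (AX wait)) = {t0, t1, t2, t3}
Sat(EX ((empty | wait) -> (AX wait))) = {s : some successor in {t0, t1, t2, t3}} = {t1, t2, t4, t5, t6}
t6 ∈ Sat(EX ((empty | wait) -> (AX wait))) = {t1, t2, t4, t5, t6}, so the formula holds at t6.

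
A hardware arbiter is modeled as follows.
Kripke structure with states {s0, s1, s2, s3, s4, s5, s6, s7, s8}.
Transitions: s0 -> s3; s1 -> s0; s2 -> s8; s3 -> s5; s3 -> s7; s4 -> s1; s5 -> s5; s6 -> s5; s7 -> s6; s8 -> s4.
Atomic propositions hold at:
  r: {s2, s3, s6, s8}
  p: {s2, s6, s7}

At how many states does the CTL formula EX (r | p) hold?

Sat(r | p) = {s2, s3, s6, s7, s8}
Sat(EX (r | p)) = {s : some successor in {s2, s3, s6, s7, s8}} = {s0, s2, s3, s7}
|Sat(EX (r | p))| = |{s0, s2, s3, s7}| = 4.

4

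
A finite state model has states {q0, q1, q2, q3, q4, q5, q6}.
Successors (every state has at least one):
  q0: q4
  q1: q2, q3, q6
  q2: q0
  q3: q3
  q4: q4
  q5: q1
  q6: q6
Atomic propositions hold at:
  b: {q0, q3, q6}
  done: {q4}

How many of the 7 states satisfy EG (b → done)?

1

Sat(b → done) = {q1, q2, q4, q5}
EG (b → done): greatest fixpoint, start Z0 = {q1, q2, q4, q5}, keep only states in Sat with some successor in Z. Z1 = {q1, q4, q5}; Z2 = {q4, q5}; Z3 = {q4}; fixed.
Sat(EG (b → done)) = {q4}
|Sat(EG (b → done))| = |{q4}| = 1.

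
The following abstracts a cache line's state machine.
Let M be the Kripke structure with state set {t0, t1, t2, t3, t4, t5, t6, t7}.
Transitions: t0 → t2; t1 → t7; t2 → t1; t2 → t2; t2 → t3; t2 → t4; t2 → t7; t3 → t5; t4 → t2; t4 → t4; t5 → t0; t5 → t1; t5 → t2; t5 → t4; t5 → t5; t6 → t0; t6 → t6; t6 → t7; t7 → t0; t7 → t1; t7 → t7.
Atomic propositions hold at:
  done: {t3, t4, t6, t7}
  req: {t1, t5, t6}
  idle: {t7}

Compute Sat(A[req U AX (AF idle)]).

AF idle: least fixpoint, start Z0 = {t7}, add states with every successor in Z. Z1 = {t1, t7}; fixed.
Sat(AF idle) = {t1, t7}
Sat(AX (AF idle)) = {s : every successor in {t1, t7}} = {t1}
A[req U AX (AF idle)]: least fixpoint, start Z0 = Sat(AX (AF idle)) = {t1}, add states in Sat(req) with every successor in Z. Already a fixed point.
Sat(A[req U AX (AF idle)]) = {t1}

{t1}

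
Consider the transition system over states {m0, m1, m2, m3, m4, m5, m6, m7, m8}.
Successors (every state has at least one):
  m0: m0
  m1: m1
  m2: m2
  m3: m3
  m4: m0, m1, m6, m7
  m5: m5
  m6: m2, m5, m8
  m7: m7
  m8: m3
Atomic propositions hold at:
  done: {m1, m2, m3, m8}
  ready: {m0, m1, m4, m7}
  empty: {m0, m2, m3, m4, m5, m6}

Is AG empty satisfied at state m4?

No

AG empty: greatest fixpoint, start Z0 = {m0, m2, m3, m4, m5, m6}, keep only states in Sat with every successor in Z. Z1 = {m0, m2, m3, m5}; fixed.
Sat(AG empty) = {m0, m2, m3, m5}
m4 ∉ Sat(AG empty) = {m0, m2, m3, m5}, so the formula does not hold at m4.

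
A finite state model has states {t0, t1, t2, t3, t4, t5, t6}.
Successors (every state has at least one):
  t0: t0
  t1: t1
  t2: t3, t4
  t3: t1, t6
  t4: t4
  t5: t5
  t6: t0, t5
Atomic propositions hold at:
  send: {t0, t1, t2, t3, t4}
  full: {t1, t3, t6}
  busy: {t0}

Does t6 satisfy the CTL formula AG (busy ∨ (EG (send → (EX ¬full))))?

Sat(¬full) = {t0, t2, t4, t5}
Sat(EX ¬full) = {s : some successor in {t0, t2, t4, t5}} = {t0, t2, t4, t5, t6}
Sat(send → (EX ¬full)) = {t0, t2, t4, t5, t6}
EG (send → (EX ¬full)): greatest fixpoint, start Z0 = {t0, t2, t4, t5, t6}, keep only states in Sat with some successor in Z. Already a fixed point.
Sat(EG (send → (EX ¬full))) = {t0, t2, t4, t5, t6}
Sat(busy ∨ (EG (send → (EX ¬full)))) = {t0, t2, t4, t5, t6}
AG (busy ∨ (EG (send → (EX ¬full)))): greatest fixpoint, start Z0 = {t0, t2, t4, t5, t6}, keep only states in Sat with every successor in Z. Z1 = {t0, t4, t5, t6}; fixed.
Sat(AG (busy ∨ (EG (send → (EX ¬full))))) = {t0, t4, t5, t6}
t6 ∈ Sat(AG (busy ∨ (EG (send → (EX ¬full))))) = {t0, t4, t5, t6}, so the formula holds at t6.

Yes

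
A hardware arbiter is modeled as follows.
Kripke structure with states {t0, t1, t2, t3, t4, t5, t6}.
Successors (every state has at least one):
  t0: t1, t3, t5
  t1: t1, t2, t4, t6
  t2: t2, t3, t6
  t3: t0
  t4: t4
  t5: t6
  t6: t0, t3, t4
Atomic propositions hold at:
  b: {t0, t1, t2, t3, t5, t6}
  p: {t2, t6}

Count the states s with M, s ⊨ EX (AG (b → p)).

3

Sat(b → p) = {t2, t4, t6}
AG (b → p): greatest fixpoint, start Z0 = {t2, t4, t6}, keep only states in Sat with every successor in Z. Z1 = {t4}; fixed.
Sat(AG (b → p)) = {t4}
Sat(EX (AG (b → p))) = {s : some successor in {t4}} = {t1, t4, t6}
|Sat(EX (AG (b → p)))| = |{t1, t4, t6}| = 3.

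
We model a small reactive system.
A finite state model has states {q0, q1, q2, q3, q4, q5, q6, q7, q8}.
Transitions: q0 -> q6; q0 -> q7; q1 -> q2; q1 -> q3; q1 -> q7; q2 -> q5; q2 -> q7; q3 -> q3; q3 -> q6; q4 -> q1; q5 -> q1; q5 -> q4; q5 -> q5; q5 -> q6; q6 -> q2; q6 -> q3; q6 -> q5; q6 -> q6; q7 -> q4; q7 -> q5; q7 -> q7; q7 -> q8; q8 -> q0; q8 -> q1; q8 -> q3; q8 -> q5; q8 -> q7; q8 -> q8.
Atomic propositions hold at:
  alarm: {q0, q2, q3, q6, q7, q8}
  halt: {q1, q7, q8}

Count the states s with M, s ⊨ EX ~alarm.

6

Sat(~alarm) = {q1, q4, q5}
Sat(EX ~alarm) = {s : some successor in {q1, q4, q5}} = {q2, q4, q5, q6, q7, q8}
|Sat(EX ~alarm)| = |{q2, q4, q5, q6, q7, q8}| = 6.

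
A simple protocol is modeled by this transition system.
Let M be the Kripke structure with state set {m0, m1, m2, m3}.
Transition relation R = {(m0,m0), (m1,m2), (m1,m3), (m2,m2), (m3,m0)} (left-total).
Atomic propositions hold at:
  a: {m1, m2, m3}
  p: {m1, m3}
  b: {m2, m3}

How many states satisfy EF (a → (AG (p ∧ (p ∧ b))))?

3

Sat(p ∧ b) = {m3}
Sat(p ∧ (p ∧ b)) = {m3}
AG (p ∧ (p ∧ b)): greatest fixpoint, start Z0 = {m3}, keep only states in Sat with every successor in Z. Z1 = ∅; fixed.
Sat(AG (p ∧ (p ∧ b))) = ∅
Sat(a → (AG (p ∧ (p ∧ b)))) = {m0}
EF (a → (AG (p ∧ (p ∧ b)))): least fixpoint, start Z0 = {m0}, add states with some successor in Z. Z1 = {m0, m3}; Z2 = {m0, m1, m3}; fixed.
Sat(EF (a → (AG (p ∧ (p ∧ b))))) = {m0, m1, m3}
|Sat(EF (a → (AG (p ∧ (p ∧ b)))))| = |{m0, m1, m3}| = 3.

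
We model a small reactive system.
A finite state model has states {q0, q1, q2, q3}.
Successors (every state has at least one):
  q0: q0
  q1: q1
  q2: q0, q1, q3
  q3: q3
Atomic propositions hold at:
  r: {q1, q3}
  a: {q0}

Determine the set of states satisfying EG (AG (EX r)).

{q1, q3}

Sat(EX r) = {s : some successor in {q1, q3}} = {q1, q2, q3}
AG (EX r): greatest fixpoint, start Z0 = {q1, q2, q3}, keep only states in Sat with every successor in Z. Z1 = {q1, q3}; fixed.
Sat(AG (EX r)) = {q1, q3}
EG (AG (EX r)): greatest fixpoint, start Z0 = {q1, q3}, keep only states in Sat with some successor in Z. Already a fixed point.
Sat(EG (AG (EX r))) = {q1, q3}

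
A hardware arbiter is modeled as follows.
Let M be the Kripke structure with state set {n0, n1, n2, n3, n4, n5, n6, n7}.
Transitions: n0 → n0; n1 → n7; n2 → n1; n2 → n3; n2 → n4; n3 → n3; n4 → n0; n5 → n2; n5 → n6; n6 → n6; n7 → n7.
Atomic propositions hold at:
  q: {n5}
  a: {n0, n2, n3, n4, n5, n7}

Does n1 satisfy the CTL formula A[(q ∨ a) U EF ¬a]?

Yes

Sat(q ∨ a) = {n0, n2, n3, n4, n5, n7}
Sat(¬a) = {n1, n6}
EF ¬a: least fixpoint, start Z0 = {n1, n6}, add states with some successor in Z. Z1 = {n1, n2, n5, n6}; fixed.
Sat(EF ¬a) = {n1, n2, n5, n6}
A[(q ∨ a) U EF ¬a]: least fixpoint, start Z0 = Sat(EF ¬a) = {n1, n2, n5, n6}, add states in Sat(q ∨ a) with every successor in Z. Already a fixed point.
Sat(A[(q ∨ a) U EF ¬a]) = {n1, n2, n5, n6}
n1 ∈ Sat(A[(q ∨ a) U EF ¬a]) = {n1, n2, n5, n6}, so the formula holds at n1.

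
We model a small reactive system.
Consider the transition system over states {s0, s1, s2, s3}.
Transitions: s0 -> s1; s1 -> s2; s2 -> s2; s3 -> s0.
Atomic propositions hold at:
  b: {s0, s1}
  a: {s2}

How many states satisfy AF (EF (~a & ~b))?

Sat(~a) = {s0, s1, s3}
Sat(~b) = {s2, s3}
Sat(~a & ~b) = {s3}
EF (~a & ~b): least fixpoint, start Z0 = {s3}, add states with some successor in Z. Already a fixed point.
Sat(EF (~a & ~b)) = {s3}
AF (EF (~a & ~b)): least fixpoint, start Z0 = {s3}, add states with every successor in Z. Already a fixed point.
Sat(AF (EF (~a & ~b))) = {s3}
|Sat(AF (EF (~a & ~b)))| = |{s3}| = 1.

1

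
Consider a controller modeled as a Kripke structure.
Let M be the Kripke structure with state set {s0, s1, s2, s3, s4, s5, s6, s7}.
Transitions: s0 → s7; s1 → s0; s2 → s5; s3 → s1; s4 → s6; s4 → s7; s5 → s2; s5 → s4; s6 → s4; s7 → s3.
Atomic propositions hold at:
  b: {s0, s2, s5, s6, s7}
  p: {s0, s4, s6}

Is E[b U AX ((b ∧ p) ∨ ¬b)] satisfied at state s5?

No

Sat(b ∧ p) = {s0, s6}
Sat(¬b) = {s1, s3, s4}
Sat((b ∧ p) ∨ ¬b) = {s0, s1, s3, s4, s6}
Sat(AX ((b ∧ p) ∨ ¬b)) = {s : every successor in {s0, s1, s3, s4, s6}} = {s1, s3, s6, s7}
E[b U AX ((b ∧ p) ∨ ¬b)]: least fixpoint, start Z0 = Sat(AX ((b ∧ p) ∨ ¬b)) = {s1, s3, s6, s7}, add states in Sat(b) with some successor in Z. Z1 = {s0, s1, s3, s6, s7}; fixed.
Sat(E[b U AX ((b ∧ p) ∨ ¬b)]) = {s0, s1, s3, s6, s7}
s5 ∉ Sat(E[b U AX ((b ∧ p) ∨ ¬b)]) = {s0, s1, s3, s6, s7}, so the formula does not hold at s5.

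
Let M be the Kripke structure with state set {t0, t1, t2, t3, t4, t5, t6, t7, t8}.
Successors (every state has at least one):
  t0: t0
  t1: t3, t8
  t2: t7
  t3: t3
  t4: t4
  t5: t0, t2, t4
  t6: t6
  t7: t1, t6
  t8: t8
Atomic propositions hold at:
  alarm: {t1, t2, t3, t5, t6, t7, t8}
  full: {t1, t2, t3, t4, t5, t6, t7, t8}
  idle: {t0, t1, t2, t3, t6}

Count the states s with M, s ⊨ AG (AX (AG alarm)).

6

AG alarm: greatest fixpoint, start Z0 = {t1, t2, t3, t5, t6, t7, t8}, keep only states in Sat with every successor in Z. Z1 = {t1, t2, t3, t6, t7, t8}; fixed.
Sat(AG alarm) = {t1, t2, t3, t6, t7, t8}
Sat(AX (AG alarm)) = {s : every successor in {t1, t2, t3, t6, t7, t8}} = {t1, t2, t3, t6, t7, t8}
AG (AX (AG alarm)): greatest fixpoint, start Z0 = {t1, t2, t3, t6, t7, t8}, keep only states in Sat with every successor in Z. Already a fixed point.
Sat(AG (AX (AG alarm))) = {t1, t2, t3, t6, t7, t8}
|Sat(AG (AX (AG alarm)))| = |{t1, t2, t3, t6, t7, t8}| = 6.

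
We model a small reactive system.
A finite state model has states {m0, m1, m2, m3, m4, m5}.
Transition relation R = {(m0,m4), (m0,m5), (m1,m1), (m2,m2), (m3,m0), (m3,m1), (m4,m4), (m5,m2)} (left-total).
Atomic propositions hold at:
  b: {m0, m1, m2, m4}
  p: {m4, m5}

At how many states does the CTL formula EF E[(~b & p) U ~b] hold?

Sat(~b) = {m3, m5}
Sat(~b & p) = {m5}
E[(~b & p) U ~b]: least fixpoint, start Z0 = Sat(~b) = {m3, m5}, add states in Sat(~b & p) with some successor in Z. Already a fixed point.
Sat(E[(~b & p) U ~b]) = {m3, m5}
EF E[(~b & p) U ~b]: least fixpoint, start Z0 = {m3, m5}, add states with some successor in Z. Z1 = {m0, m3, m5}; fixed.
Sat(EF E[(~b & p) U ~b]) = {m0, m3, m5}
|Sat(EF E[(~b & p) U ~b])| = |{m0, m3, m5}| = 3.

3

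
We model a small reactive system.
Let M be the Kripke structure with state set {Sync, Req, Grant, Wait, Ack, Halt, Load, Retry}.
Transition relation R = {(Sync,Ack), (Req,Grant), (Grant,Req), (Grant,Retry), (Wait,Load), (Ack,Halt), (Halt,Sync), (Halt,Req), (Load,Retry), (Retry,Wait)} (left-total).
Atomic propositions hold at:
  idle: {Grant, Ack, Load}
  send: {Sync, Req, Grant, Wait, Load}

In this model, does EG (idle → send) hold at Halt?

Yes

Sat(idle → send) = {Sync, Req, Grant, Wait, Halt, Load, Retry}
EG (idle → send): greatest fixpoint, start Z0 = {Sync, Req, Grant, Wait, Halt, Load, Retry}, keep only states in Sat with some successor in Z. Z1 = {Req, Grant, Wait, Halt, Load, Retry}; fixed.
Sat(EG (idle → send)) = {Req, Grant, Wait, Halt, Load, Retry}
Halt ∈ Sat(EG (idle → send)) = {Req, Grant, Wait, Halt, Load, Retry}, so the formula holds at Halt.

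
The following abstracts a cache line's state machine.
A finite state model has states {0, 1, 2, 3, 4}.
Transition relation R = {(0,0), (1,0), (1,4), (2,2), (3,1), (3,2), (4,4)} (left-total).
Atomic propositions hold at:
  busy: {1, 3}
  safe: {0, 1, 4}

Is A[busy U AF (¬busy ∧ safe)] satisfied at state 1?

Sat(¬busy) = {0, 2, 4}
Sat(¬busy ∧ safe) = {0, 4}
AF (¬busy ∧ safe): least fixpoint, start Z0 = {0, 4}, add states with every successor in Z. Z1 = {0, 1, 4}; fixed.
Sat(AF (¬busy ∧ safe)) = {0, 1, 4}
A[busy U AF (¬busy ∧ safe)]: least fixpoint, start Z0 = Sat(AF (¬busy ∧ safe)) = {0, 1, 4}, add states in Sat(busy) with every successor in Z. Already a fixed point.
Sat(A[busy U AF (¬busy ∧ safe)]) = {0, 1, 4}
1 ∈ Sat(A[busy U AF (¬busy ∧ safe)]) = {0, 1, 4}, so the formula holds at 1.

Yes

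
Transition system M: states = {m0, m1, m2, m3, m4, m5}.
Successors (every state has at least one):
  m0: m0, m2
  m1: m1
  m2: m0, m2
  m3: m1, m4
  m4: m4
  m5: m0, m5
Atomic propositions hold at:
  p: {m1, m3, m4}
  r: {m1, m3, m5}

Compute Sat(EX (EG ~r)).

{m0, m2, m3, m4, m5}

Sat(~r) = {m0, m2, m4}
EG ~r: greatest fixpoint, start Z0 = {m0, m2, m4}, keep only states in Sat with some successor in Z. Already a fixed point.
Sat(EG ~r) = {m0, m2, m4}
Sat(EX (EG ~r)) = {s : some successor in {m0, m2, m4}} = {m0, m2, m3, m4, m5}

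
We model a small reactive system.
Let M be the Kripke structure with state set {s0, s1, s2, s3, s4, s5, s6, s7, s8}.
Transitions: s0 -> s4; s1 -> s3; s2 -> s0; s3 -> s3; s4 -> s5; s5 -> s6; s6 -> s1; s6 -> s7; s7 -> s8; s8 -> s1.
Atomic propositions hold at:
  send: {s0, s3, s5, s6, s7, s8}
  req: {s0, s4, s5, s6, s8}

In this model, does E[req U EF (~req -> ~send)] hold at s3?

No

Sat(~req) = {s1, s2, s3, s7}
Sat(~send) = {s1, s2, s4}
Sat(~req -> ~send) = {s0, s1, s2, s4, s5, s6, s8}
EF (~req -> ~send): least fixpoint, start Z0 = {s0, s1, s2, s4, s5, s6, s8}, add states with some successor in Z. Z1 = {s0, s1, s2, s4, s5, s6, s7, s8}; fixed.
Sat(EF (~req -> ~send)) = {s0, s1, s2, s4, s5, s6, s7, s8}
E[req U EF (~req -> ~send)]: least fixpoint, start Z0 = Sat(EF (~req -> ~send)) = {s0, s1, s2, s4, s5, s6, s7, s8}, add states in Sat(req) with some successor in Z. Already a fixed point.
Sat(E[req U EF (~req -> ~send)]) = {s0, s1, s2, s4, s5, s6, s7, s8}
s3 ∉ Sat(E[req U EF (~req -> ~send)]) = {s0, s1, s2, s4, s5, s6, s7, s8}, so the formula does not hold at s3.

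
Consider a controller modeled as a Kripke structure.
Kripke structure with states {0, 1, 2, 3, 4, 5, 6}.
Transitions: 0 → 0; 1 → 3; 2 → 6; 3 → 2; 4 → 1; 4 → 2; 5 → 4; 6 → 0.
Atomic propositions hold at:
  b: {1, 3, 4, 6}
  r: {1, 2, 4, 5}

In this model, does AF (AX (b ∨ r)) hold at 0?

Sat(b ∨ r) = {1, 2, 3, 4, 5, 6}
Sat(AX (b ∨ r)) = {s : every successor in {1, 2, 3, 4, 5, 6}} = {1, 2, 3, 4, 5}
AF (AX (b ∨ r)): least fixpoint, start Z0 = {1, 2, 3, 4, 5}, add states with every successor in Z. Already a fixed point.
Sat(AF (AX (b ∨ r))) = {1, 2, 3, 4, 5}
0 ∉ Sat(AF (AX (b ∨ r))) = {1, 2, 3, 4, 5}, so the formula does not hold at 0.

No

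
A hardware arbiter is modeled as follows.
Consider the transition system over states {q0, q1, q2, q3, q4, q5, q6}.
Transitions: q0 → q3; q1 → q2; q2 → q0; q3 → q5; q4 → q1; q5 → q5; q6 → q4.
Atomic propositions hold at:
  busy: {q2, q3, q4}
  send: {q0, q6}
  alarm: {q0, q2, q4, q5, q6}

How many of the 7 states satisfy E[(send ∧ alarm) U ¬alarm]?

Sat(send ∧ alarm) = {q0, q6}
Sat(¬alarm) = {q1, q3}
E[(send ∧ alarm) U ¬alarm]: least fixpoint, start Z0 = Sat(¬alarm) = {q1, q3}, add states in Sat(send ∧ alarm) with some successor in Z. Z1 = {q0, q1, q3}; fixed.
Sat(E[(send ∧ alarm) U ¬alarm]) = {q0, q1, q3}
|Sat(E[(send ∧ alarm) U ¬alarm])| = |{q0, q1, q3}| = 3.

3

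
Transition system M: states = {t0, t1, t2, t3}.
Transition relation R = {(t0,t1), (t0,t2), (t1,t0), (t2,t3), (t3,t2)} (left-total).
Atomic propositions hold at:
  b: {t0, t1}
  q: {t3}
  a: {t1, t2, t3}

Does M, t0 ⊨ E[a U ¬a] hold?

Sat(¬a) = {t0}
E[a U ¬a]: least fixpoint, start Z0 = Sat(¬a) = {t0}, add states in Sat(a) with some successor in Z. Z1 = {t0, t1}; fixed.
Sat(E[a U ¬a]) = {t0, t1}
t0 ∈ Sat(E[a U ¬a]) = {t0, t1}, so the formula holds at t0.

Yes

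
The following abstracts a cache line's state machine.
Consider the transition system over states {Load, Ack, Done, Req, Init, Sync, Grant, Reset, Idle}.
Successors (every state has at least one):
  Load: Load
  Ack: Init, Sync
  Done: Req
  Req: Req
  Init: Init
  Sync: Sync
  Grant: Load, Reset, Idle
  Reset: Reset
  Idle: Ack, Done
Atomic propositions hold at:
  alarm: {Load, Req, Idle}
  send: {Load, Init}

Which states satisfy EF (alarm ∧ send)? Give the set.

Sat(alarm ∧ send) = {Load}
EF (alarm ∧ send): least fixpoint, start Z0 = {Load}, add states with some successor in Z. Z1 = {Load, Grant}; fixed.
Sat(EF (alarm ∧ send)) = {Load, Grant}

{Load, Grant}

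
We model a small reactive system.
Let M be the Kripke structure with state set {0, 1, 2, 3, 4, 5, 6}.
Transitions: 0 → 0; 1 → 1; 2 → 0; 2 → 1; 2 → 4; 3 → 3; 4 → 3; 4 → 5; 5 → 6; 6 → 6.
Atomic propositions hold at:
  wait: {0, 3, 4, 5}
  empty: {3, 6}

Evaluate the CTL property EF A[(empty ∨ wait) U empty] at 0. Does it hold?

Sat(empty ∨ wait) = {0, 3, 4, 5, 6}
A[(empty ∨ wait) U empty]: least fixpoint, start Z0 = Sat(empty) = {3, 6}, add states in Sat(empty ∨ wait) with every successor in Z. Z1 = {3, 5, 6}; Z2 = {3, 4, 5, 6}; fixed.
Sat(A[(empty ∨ wait) U empty]) = {3, 4, 5, 6}
EF A[(empty ∨ wait) U empty]: least fixpoint, start Z0 = {3, 4, 5, 6}, add states with some successor in Z. Z1 = {2, 3, 4, 5, 6}; fixed.
Sat(EF A[(empty ∨ wait) U empty]) = {2, 3, 4, 5, 6}
0 ∉ Sat(EF A[(empty ∨ wait) U empty]) = {2, 3, 4, 5, 6}, so the formula does not hold at 0.

No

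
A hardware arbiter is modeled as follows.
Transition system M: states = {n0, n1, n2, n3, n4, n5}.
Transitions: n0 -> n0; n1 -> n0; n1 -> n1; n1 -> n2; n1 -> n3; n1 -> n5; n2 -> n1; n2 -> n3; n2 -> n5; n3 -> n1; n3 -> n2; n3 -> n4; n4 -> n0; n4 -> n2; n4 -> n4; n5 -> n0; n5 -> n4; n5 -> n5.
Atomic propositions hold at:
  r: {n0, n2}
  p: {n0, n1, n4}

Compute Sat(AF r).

AF r: least fixpoint, start Z0 = {n0, n2}, add states with every successor in Z. Already a fixed point.
Sat(AF r) = {n0, n2}

{n0, n2}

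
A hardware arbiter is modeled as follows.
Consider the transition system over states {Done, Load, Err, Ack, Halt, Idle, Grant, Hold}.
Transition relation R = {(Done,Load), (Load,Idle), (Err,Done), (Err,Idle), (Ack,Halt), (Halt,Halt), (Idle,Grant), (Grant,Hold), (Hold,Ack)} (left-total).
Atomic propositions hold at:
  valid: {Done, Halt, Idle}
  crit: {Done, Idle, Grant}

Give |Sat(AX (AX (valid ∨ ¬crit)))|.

6

Sat(¬crit) = {Load, Err, Ack, Halt, Hold}
Sat(valid ∨ ¬crit) = {Done, Load, Err, Ack, Halt, Idle, Hold}
Sat(AX (valid ∨ ¬crit)) = {s : every successor in {Done, Load, Err, Ack, Halt, Idle, Hold}} = {Done, Load, Err, Ack, Halt, Grant, Hold}
Sat(AX (AX (valid ∨ ¬crit))) = {s : every successor in {Done, Load, Err, Ack, Halt, Grant, Hold}} = {Done, Ack, Halt, Idle, Grant, Hold}
|Sat(AX (AX (valid ∨ ¬crit)))| = |{Done, Ack, Halt, Idle, Grant, Hold}| = 6.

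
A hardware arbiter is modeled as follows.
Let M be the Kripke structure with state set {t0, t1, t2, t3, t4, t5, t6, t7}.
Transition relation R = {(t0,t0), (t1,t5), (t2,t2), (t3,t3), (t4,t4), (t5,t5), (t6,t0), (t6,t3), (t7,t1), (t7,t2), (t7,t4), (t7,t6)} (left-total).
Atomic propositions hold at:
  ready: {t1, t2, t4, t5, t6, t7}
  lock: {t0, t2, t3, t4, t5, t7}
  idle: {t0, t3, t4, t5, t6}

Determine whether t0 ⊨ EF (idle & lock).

Sat(idle & lock) = {t0, t3, t4, t5}
EF (idle & lock): least fixpoint, start Z0 = {t0, t3, t4, t5}, add states with some successor in Z. Z1 = {t0, t1, t3, t4, t5, t6, t7}; fixed.
Sat(EF (idle & lock)) = {t0, t1, t3, t4, t5, t6, t7}
t0 ∈ Sat(EF (idle & lock)) = {t0, t1, t3, t4, t5, t6, t7}, so the formula holds at t0.

Yes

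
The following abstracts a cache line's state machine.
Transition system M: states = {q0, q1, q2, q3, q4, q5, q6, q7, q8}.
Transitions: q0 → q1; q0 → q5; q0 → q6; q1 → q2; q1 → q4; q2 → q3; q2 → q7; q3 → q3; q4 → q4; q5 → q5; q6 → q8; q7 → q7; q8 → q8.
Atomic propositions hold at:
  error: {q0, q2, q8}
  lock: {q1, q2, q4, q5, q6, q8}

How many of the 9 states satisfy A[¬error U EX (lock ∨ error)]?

Sat(¬error) = {q1, q3, q4, q5, q6, q7}
Sat(lock ∨ error) = {q0, q1, q2, q4, q5, q6, q8}
Sat(EX (lock ∨ error)) = {s : some successor in {q0, q1, q2, q4, q5, q6, q8}} = {q0, q1, q4, q5, q6, q8}
A[¬error U EX (lock ∨ error)]: least fixpoint, start Z0 = Sat(EX (lock ∨ error)) = {q0, q1, q4, q5, q6, q8}, add states in Sat(¬error) with every successor in Z. Already a fixed point.
Sat(A[¬error U EX (lock ∨ error)]) = {q0, q1, q4, q5, q6, q8}
|Sat(A[¬error U EX (lock ∨ error)])| = |{q0, q1, q4, q5, q6, q8}| = 6.

6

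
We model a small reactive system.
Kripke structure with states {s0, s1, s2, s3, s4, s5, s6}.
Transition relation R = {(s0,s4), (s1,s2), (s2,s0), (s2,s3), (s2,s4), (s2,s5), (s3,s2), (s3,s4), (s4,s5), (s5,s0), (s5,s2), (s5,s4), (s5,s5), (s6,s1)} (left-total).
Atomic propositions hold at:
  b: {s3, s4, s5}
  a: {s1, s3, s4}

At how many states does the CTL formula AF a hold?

AF a: least fixpoint, start Z0 = {s1, s3, s4}, add states with every successor in Z. Z1 = {s0, s1, s3, s4, s6}; fixed.
Sat(AF a) = {s0, s1, s3, s4, s6}
|Sat(AF a)| = |{s0, s1, s3, s4, s6}| = 5.

5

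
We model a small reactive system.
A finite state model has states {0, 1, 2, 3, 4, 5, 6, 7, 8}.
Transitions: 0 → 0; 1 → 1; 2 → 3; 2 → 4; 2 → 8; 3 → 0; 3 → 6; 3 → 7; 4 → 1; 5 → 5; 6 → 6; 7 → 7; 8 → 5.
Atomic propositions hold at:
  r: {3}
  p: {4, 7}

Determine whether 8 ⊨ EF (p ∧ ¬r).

No

Sat(¬r) = {0, 1, 2, 4, 5, 6, 7, 8}
Sat(p ∧ ¬r) = {4, 7}
EF (p ∧ ¬r): least fixpoint, start Z0 = {4, 7}, add states with some successor in Z. Z1 = {2, 3, 4, 7}; fixed.
Sat(EF (p ∧ ¬r)) = {2, 3, 4, 7}
8 ∉ Sat(EF (p ∧ ¬r)) = {2, 3, 4, 7}, so the formula does not hold at 8.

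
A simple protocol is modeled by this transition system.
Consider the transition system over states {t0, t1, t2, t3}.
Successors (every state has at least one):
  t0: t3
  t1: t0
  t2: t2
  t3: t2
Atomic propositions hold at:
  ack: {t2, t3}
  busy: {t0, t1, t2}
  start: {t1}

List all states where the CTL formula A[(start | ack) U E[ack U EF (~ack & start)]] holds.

Sat(start | ack) = {t1, t2, t3}
Sat(~ack) = {t0, t1}
Sat(~ack & start) = {t1}
EF (~ack & start): least fixpoint, start Z0 = {t1}, add states with some successor in Z. Already a fixed point.
Sat(EF (~ack & start)) = {t1}
E[ack U EF (~ack & start)]: least fixpoint, start Z0 = Sat(EF (~ack & start)) = {t1}, add states in Sat(ack) with some successor in Z. Already a fixed point.
Sat(E[ack U EF (~ack & start)]) = {t1}
A[(start | ack) U E[ack U EF (~ack & start)]]: least fixpoint, start Z0 = Sat(E[ack U EF (~ack & start)]) = {t1}, add states in Sat(start | ack) with every successor in Z. Already a fixed point.
Sat(A[(start | ack) U E[ack U EF (~ack & start)]]) = {t1}

{t1}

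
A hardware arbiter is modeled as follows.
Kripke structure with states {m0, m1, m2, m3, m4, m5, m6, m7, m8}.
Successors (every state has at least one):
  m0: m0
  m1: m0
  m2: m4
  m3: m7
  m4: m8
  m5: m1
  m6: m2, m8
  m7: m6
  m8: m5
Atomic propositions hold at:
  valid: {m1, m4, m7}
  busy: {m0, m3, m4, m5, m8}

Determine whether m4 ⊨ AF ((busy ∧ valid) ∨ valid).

Yes

Sat(busy ∧ valid) = {m4}
Sat((busy ∧ valid) ∨ valid) = {m1, m4, m7}
AF ((busy ∧ valid) ∨ valid): least fixpoint, start Z0 = {m1, m4, m7}, add states with every successor in Z. Z1 = {m1, m2, m3, m4, m5, m7}; Z2 = {m1, m2, m3, m4, m5, m7, m8}; Z3 = {m1, m2, m3, m4, m5, m6, m7, m8}; fixed.
Sat(AF ((busy ∧ valid) ∨ valid)) = {m1, m2, m3, m4, m5, m6, m7, m8}
m4 ∈ Sat(AF ((busy ∧ valid) ∨ valid)) = {m1, m2, m3, m4, m5, m6, m7, m8}, so the formula holds at m4.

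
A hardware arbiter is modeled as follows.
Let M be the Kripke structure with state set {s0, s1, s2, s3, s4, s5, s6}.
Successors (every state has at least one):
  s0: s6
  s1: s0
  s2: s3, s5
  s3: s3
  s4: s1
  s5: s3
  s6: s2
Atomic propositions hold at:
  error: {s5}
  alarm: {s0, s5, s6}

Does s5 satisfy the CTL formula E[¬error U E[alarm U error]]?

Yes

Sat(¬error) = {s0, s1, s2, s3, s4, s6}
E[alarm U error]: least fixpoint, start Z0 = Sat(error) = {s5}, add states in Sat(alarm) with some successor in Z. Already a fixed point.
Sat(E[alarm U error]) = {s5}
E[¬error U E[alarm U error]]: least fixpoint, start Z0 = Sat(E[alarm U error]) = {s5}, add states in Sat(¬error) with some successor in Z. Z1 = {s2, s5}; Z2 = {s2, s5, s6}; Z3 = {s0, s2, s5, s6}; Z4 = {s0, s1, s2, s5, s6}; Z5 = {s0, s1, s2, s4, s5, s6}; fixed.
Sat(E[¬error U E[alarm U error]]) = {s0, s1, s2, s4, s5, s6}
s5 ∈ Sat(E[¬error U E[alarm U error]]) = {s0, s1, s2, s4, s5, s6}, so the formula holds at s5.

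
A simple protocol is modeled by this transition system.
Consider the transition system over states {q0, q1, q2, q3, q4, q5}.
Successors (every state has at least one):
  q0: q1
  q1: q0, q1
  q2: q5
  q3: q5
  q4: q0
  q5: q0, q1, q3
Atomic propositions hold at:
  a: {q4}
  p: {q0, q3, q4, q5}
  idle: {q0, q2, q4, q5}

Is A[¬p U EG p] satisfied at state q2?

Yes

Sat(¬p) = {q1, q2}
EG p: greatest fixpoint, start Z0 = {q0, q3, q4, q5}, keep only states in Sat with some successor in Z. Z1 = {q3, q4, q5}; Z2 = {q3, q5}; fixed.
Sat(EG p) = {q3, q5}
A[¬p U EG p]: least fixpoint, start Z0 = Sat(EG p) = {q3, q5}, add states in Sat(¬p) with every successor in Z. Z1 = {q2, q3, q5}; fixed.
Sat(A[¬p U EG p]) = {q2, q3, q5}
q2 ∈ Sat(A[¬p U EG p]) = {q2, q3, q5}, so the formula holds at q2.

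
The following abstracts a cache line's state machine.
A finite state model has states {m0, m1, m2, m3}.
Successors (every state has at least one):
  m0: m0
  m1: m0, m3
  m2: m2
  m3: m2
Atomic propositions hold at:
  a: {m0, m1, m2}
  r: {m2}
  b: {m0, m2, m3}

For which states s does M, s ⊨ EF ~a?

{m1, m3}

Sat(~a) = {m3}
EF ~a: least fixpoint, start Z0 = {m3}, add states with some successor in Z. Z1 = {m1, m3}; fixed.
Sat(EF ~a) = {m1, m3}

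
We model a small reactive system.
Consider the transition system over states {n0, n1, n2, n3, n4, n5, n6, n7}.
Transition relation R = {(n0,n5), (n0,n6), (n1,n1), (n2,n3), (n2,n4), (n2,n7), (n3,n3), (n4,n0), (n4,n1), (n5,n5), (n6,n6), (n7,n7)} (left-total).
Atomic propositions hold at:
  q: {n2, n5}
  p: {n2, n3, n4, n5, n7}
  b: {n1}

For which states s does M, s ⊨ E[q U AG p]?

AG p: greatest fixpoint, start Z0 = {n2, n3, n4, n5, n7}, keep only states in Sat with every successor in Z. Z1 = {n2, n3, n5, n7}; Z2 = {n3, n5, n7}; fixed.
Sat(AG p) = {n3, n5, n7}
E[q U AG p]: least fixpoint, start Z0 = Sat(AG p) = {n3, n5, n7}, add states in Sat(q) with some successor in Z. Z1 = {n2, n3, n5, n7}; fixed.
Sat(E[q U AG p]) = {n2, n3, n5, n7}

{n2, n3, n5, n7}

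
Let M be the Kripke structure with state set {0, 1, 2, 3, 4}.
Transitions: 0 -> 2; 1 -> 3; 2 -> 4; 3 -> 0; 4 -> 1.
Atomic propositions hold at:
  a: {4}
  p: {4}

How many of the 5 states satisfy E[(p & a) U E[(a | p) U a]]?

1

Sat(p & a) = {4}
Sat(a | p) = {4}
E[(a | p) U a]: least fixpoint, start Z0 = Sat(a) = {4}, add states in Sat(a | p) with some successor in Z. Already a fixed point.
Sat(E[(a | p) U a]) = {4}
E[(p & a) U E[(a | p) U a]]: least fixpoint, start Z0 = Sat(E[(a | p) U a]) = {4}, add states in Sat(p & a) with some successor in Z. Already a fixed point.
Sat(E[(p & a) U E[(a | p) U a]]) = {4}
|Sat(E[(p & a) U E[(a | p) U a]])| = |{4}| = 1.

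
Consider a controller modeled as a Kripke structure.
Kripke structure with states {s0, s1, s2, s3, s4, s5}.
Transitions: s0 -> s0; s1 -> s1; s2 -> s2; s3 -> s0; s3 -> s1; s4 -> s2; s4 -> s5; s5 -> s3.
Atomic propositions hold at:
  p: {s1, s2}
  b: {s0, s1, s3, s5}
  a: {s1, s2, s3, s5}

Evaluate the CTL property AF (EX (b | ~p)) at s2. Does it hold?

No

Sat(~p) = {s0, s3, s4, s5}
Sat(b | ~p) = {s0, s1, s3, s4, s5}
Sat(EX (b | ~p)) = {s : some successor in {s0, s1, s3, s4, s5}} = {s0, s1, s3, s4, s5}
AF (EX (b | ~p)): least fixpoint, start Z0 = {s0, s1, s3, s4, s5}, add states with every successor in Z. Already a fixed point.
Sat(AF (EX (b | ~p))) = {s0, s1, s3, s4, s5}
s2 ∉ Sat(AF (EX (b | ~p))) = {s0, s1, s3, s4, s5}, so the formula does not hold at s2.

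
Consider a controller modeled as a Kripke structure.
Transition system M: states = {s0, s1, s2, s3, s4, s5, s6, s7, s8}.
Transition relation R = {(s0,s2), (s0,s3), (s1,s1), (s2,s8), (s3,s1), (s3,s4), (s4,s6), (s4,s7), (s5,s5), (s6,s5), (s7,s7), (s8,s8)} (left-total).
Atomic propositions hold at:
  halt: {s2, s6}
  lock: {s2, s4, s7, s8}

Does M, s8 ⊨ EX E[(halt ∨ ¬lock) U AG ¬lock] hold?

No

Sat(¬lock) = {s0, s1, s3, s5, s6}
Sat(halt ∨ ¬lock) = {s0, s1, s2, s3, s5, s6}
AG ¬lock: greatest fixpoint, start Z0 = {s0, s1, s3, s5, s6}, keep only states in Sat with every successor in Z. Z1 = {s1, s5, s6}; fixed.
Sat(AG ¬lock) = {s1, s5, s6}
E[(halt ∨ ¬lock) U AG ¬lock]: least fixpoint, start Z0 = Sat(AG ¬lock) = {s1, s5, s6}, add states in Sat(halt ∨ ¬lock) with some successor in Z. Z1 = {s1, s3, s5, s6}; Z2 = {s0, s1, s3, s5, s6}; fixed.
Sat(E[(halt ∨ ¬lock) U AG ¬lock]) = {s0, s1, s3, s5, s6}
Sat(EX E[(halt ∨ ¬lock) U AG ¬lock]) = {s : some successor in {s0, s1, s3, s5, s6}} = {s0, s1, s3, s4, s5, s6}
s8 ∉ Sat(EX E[(halt ∨ ¬lock) U AG ¬lock]) = {s0, s1, s3, s4, s5, s6}, so the formula does not hold at s8.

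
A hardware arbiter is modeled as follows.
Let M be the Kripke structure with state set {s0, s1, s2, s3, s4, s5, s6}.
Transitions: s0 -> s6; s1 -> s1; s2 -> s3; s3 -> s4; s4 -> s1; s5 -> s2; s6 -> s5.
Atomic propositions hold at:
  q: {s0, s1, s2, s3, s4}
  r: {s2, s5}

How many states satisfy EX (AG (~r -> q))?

Sat(~r) = {s0, s1, s3, s4, s6}
Sat(~r -> q) = {s0, s1, s2, s3, s4, s5}
AG (~r -> q): greatest fixpoint, start Z0 = {s0, s1, s2, s3, s4, s5}, keep only states in Sat with every successor in Z. Z1 = {s1, s2, s3, s4, s5}; fixed.
Sat(AG (~r -> q)) = {s1, s2, s3, s4, s5}
Sat(EX (AG (~r -> q))) = {s : some successor in {s1, s2, s3, s4, s5}} = {s1, s2, s3, s4, s5, s6}
|Sat(EX (AG (~r -> q)))| = |{s1, s2, s3, s4, s5, s6}| = 6.

6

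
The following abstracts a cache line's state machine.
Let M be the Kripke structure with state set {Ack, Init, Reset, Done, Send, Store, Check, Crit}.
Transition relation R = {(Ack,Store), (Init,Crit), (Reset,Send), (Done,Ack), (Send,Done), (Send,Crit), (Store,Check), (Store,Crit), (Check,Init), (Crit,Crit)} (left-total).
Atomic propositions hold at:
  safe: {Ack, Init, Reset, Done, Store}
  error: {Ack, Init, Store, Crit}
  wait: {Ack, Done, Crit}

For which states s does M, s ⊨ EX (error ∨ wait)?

{Ack, Init, Done, Send, Store, Check, Crit}

Sat(error ∨ wait) = {Ack, Init, Done, Store, Crit}
Sat(EX (error ∨ wait)) = {s : some successor in {Ack, Init, Done, Store, Crit}} = {Ack, Init, Done, Send, Store, Check, Crit}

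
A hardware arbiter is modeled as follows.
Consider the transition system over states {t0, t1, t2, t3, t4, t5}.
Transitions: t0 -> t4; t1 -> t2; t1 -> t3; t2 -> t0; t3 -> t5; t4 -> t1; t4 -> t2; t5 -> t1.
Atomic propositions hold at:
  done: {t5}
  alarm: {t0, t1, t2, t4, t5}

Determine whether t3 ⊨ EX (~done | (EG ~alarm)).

Sat(~done) = {t0, t1, t2, t3, t4}
Sat(~alarm) = {t3}
EG ~alarm: greatest fixpoint, start Z0 = {t3}, keep only states in Sat with some successor in Z. Z1 = ∅; fixed.
Sat(EG ~alarm) = ∅
Sat(~done | (EG ~alarm)) = {t0, t1, t2, t3, t4}
Sat(EX (~done | (EG ~alarm))) = {s : some successor in {t0, t1, t2, t3, t4}} = {t0, t1, t2, t4, t5}
t3 ∉ Sat(EX (~done | (EG ~alarm))) = {t0, t1, t2, t4, t5}, so the formula does not hold at t3.

No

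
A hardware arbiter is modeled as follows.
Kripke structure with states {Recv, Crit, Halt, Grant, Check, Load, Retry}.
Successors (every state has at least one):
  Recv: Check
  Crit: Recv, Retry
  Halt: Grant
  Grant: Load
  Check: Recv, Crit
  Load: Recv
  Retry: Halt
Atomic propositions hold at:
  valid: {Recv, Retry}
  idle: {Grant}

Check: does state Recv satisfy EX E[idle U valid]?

E[idle U valid]: least fixpoint, start Z0 = Sat(valid) = {Recv, Retry}, add states in Sat(idle) with some successor in Z. Already a fixed point.
Sat(E[idle U valid]) = {Recv, Retry}
Sat(EX E[idle U valid]) = {s : some successor in {Recv, Retry}} = {Crit, Check, Load}
Recv ∉ Sat(EX E[idle U valid]) = {Crit, Check, Load}, so the formula does not hold at Recv.

No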